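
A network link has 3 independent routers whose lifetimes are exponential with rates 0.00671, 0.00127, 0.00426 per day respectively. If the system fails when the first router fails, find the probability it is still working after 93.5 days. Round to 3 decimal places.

0.318

The time to first failure is exponential with rate Σλ = 0.00671 + 0.00127 + 0.00426 = 0.01224.
P(min > 93.5) = e^(−0.01224·93.5) = e^(−1.1444) ≈ 0.318.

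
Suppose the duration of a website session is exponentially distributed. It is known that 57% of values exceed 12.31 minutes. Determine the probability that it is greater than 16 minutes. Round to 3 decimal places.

0.482

e^(−λ·12.31) = 0.57 ⇒ λ = −ln(0.57)/12.31 = 0.0456636.
P(X > 16) = e^(−0.0456636·16) = e^(−0.73062) ≈ 0.482.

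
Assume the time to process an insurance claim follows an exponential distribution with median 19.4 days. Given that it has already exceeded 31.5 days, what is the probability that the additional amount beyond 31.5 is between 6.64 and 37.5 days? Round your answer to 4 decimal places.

0.5269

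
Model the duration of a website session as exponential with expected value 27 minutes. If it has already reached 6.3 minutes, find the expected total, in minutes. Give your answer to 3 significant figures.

The rate is λ = 1/27 = 0.037037 per minute.
By memorylessness, E[X | X > 6.3] = 6.3 + 1/λ = 6.3 + 27 = 33.3 minutes.

33.3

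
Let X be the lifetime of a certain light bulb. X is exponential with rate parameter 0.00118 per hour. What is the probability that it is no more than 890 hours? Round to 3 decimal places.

0.650

P(X ≤ 890) = 1 − e^(−λ·890) = 1 − e^(−1.0502) ≈ 0.650.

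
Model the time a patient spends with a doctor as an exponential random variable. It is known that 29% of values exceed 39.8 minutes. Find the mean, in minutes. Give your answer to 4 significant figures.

32.15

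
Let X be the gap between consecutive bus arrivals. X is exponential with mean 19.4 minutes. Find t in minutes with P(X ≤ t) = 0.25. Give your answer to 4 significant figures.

5.581

The rate is λ = 1/19.4 = 0.0515464 per minute.
Set 1 − e^(−λt) = 0.25, so t = −ln(0.75)/λ = 0.28768/0.0515464 ≈ 5.58103 minutes.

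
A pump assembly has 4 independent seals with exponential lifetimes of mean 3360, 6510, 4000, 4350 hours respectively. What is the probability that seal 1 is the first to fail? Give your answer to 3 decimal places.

0.320

Rates: λ_i = 1/mean_i → 0.000297619, 0.00015361, 0.00025, 0.000229885; Σλ = 0.000931114.
P(seal 1 first) = λ_1/Σλ = 0.000297619/0.000931114 ≈ 0.320.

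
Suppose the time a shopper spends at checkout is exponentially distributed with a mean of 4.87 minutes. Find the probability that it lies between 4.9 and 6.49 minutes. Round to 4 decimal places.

The rate is λ = 1/4.87 = 0.205339 per minute.
P(4.9 < X < 6.49) = e^(−λ·4.9) − e^(−λ·6.49) = 0.36562 − 0.26378 ≈ 0.1018.

0.1018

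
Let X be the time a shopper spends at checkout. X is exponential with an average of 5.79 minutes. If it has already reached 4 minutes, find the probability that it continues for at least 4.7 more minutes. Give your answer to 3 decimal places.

The rate is λ = 1/5.79 = 0.172712 per minute.
P(X > s+t | X > s) = e^(−λ(s+t))/e^(−λs) = e^(−λt), independent of s = 4.
P(X > 4.7) = e^(−0.81174) ≈ 0.444.

0.444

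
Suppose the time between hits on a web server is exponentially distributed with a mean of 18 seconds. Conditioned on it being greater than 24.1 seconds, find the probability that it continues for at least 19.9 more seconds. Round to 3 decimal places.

The rate is λ = 1/18 = 0.0555556 per second.
The exponential is memoryless, so the remaining time is again Exp(λ): the condition X > 24.1 is irrelevant.
P(X > 19.9) = e^(−1.1056) ≈ 0.331.

0.331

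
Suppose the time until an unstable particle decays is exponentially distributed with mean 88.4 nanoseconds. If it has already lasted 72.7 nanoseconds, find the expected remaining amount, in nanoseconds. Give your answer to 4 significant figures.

88.40

The rate is λ = 1/88.4 = 0.0113122 per nanosecond.
By memorylessness, the remaining amount past any threshold is again Exp(λ) with mean 1/λ = 88.4 nanoseconds.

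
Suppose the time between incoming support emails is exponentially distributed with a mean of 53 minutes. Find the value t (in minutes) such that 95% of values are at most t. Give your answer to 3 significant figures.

159

The rate is λ = 1/53 = 0.0188679 per minute.
Set 1 − e^(−λt) = 0.95, so t = −ln(0.05)/λ = 2.9957/0.0188679 ≈ 158.774 minutes.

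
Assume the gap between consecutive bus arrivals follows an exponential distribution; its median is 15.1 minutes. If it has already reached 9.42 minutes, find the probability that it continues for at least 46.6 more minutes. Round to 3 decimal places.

0.118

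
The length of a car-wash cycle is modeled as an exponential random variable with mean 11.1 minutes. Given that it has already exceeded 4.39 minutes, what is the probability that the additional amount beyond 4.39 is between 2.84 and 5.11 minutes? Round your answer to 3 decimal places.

The rate is λ = 1/11.1 = 0.0900901 per minute.
Memoryless: the residual past 4.39 is again Exp(λ).
P(2.84 < residual < 5.11) = e^(−λ·2.84) − e^(−λ·5.11) = 0.77425 − 0.63106 ≈ 0.143.

0.143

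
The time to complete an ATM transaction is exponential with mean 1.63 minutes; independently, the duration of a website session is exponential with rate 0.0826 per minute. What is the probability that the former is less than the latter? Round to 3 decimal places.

λ_1 = 1/1.63 = 0.613497, λ_2 = 0.0826.
For independent exponentials, P(the former < the latter) = λ_1/(λ_1+λ_2) = 0.613497/0.696097 ≈ 0.881.

0.881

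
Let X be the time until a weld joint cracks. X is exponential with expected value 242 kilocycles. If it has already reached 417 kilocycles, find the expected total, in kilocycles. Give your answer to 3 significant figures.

The rate is λ = 1/242 = 0.00413223 per kilocycle.
By memorylessness, E[X | X > 417] = 417 + 1/λ = 417 + 242 = 659 kilocycles.

659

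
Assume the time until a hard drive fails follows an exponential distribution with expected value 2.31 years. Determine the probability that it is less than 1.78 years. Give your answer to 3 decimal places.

0.537

The rate is λ = 1/2.31 = 0.4329 per year.
P(X ≤ 1.78) = 1 − e^(−λ·1.78) = 1 − e^(−0.77056) ≈ 0.537.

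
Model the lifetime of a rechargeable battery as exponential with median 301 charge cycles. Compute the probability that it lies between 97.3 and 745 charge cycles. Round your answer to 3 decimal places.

For an exponential, median = ln(2)/λ, so λ = ln 2 / 301 = 0.00230281 per charge cycle.
P(97.3 < X < 745) = e^(−λ·97.3) − e^(−λ·745) = 0.79926 − 0.17986 ≈ 0.619.

0.619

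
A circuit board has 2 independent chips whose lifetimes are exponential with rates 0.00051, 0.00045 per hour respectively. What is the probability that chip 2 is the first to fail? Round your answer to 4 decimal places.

The time to first failure is exponential with rate Σλ = 0.00051 + 0.00045 = 0.00096.
P(chip 2 first) = λ_2/Σλ = 0.00045/0.00096 ≈ 0.4688.

0.4688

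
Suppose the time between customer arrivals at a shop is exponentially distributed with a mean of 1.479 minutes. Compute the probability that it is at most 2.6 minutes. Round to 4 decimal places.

0.8276

The rate is λ = 1/1.479 = 0.676133 per minute.
P(X ≤ 2.6) = 1 − e^(−λ·2.6) = 1 − e^(−1.7579) ≈ 0.8276.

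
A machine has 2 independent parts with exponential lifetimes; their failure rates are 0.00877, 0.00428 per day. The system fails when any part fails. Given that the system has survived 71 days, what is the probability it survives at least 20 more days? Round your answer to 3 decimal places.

0.770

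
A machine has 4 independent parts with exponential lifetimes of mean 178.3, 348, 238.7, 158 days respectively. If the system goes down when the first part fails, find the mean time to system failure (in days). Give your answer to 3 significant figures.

The first failure time is exponential with rate Σλ_i = 1/178.3 + 1/348 + 1/238.7 + 1/158 = 0.0190006 per day.
E[min] = 1/Σλ = 1/0.0190006 = 52.63 days.

52.6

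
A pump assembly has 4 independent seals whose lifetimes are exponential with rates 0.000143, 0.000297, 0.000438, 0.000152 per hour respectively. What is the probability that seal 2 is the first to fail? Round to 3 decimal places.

The time to first failure is exponential with rate Σλ = 0.000143 + 0.000297 + 0.000438 + 0.000152 = 0.00103.
P(seal 2 first) = λ_2/Σλ = 0.000297/0.00103 ≈ 0.288.

0.288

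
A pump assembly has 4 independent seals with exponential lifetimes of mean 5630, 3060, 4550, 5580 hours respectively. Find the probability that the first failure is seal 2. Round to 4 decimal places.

Rates: λ_i = 1/mean_i → 0.00017762, 0.000326797, 0.00021978, 0.000179211; Σλ = 0.000903409.
P(seal 2 first) = λ_2/Σλ = 0.000326797/0.000903409 ≈ 0.3617.

0.3617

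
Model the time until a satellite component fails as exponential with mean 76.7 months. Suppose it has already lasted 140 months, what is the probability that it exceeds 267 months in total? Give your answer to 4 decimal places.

The rate is λ = 1/76.7 = 0.0130378 per month.
P(X > s+t | X > s) = e^(−λ(s+t))/e^(−λs) = e^(−λt), independent of s = 140.
P(X > 127) = e^(−1.6558) ≈ 0.1909.

0.1909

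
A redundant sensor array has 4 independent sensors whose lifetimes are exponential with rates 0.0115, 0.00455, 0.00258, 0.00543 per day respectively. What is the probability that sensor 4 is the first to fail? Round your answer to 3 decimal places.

0.226

The time to first failure is exponential with rate Σλ = 0.0115 + 0.00455 + 0.00258 + 0.00543 = 0.02406.
P(sensor 4 first) = λ_4/Σλ = 0.00543/0.02406 ≈ 0.226.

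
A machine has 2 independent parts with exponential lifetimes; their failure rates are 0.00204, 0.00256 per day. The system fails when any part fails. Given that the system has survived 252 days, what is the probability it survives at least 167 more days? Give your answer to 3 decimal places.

0.464

Time to first failure ~ Exp(Σλ) with Σλ = 0.0046.
By memorylessness, P(T > 252+167 | T > 252) = P(T > 167) = e^(−0.0046·167) ≈ 0.464.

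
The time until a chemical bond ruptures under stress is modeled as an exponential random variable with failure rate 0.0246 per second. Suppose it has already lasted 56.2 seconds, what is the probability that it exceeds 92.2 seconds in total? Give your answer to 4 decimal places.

0.4125

The exponential is memoryless, so the remaining time is again Exp(λ): the condition X > 56.2 is irrelevant.
P(X > 36) = e^(−0.8856) ≈ 0.4125.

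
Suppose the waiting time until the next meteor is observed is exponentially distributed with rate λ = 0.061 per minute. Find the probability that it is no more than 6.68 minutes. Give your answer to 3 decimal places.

P(X ≤ 6.68) = 1 − e^(−λ·6.68) = 1 − e^(−0.40748) ≈ 0.335.

0.335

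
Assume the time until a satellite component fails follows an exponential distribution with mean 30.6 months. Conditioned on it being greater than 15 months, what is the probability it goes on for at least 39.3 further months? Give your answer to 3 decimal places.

The rate is λ = 1/30.6 = 0.0326797 per month.
P(X > s+t | X > s) = e^(−λ(s+t))/e^(−λs) = e^(−λt), independent of s = 15.
P(X > 39.3) = e^(−1.2843) ≈ 0.277.

0.277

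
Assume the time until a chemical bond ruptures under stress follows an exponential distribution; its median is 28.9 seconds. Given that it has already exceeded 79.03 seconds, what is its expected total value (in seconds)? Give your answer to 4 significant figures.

For an exponential, median = ln(2)/λ, so λ = ln 2 / 28.9 = 0.0239843 per second.
By memorylessness, E[X | X > 79.03] = 79.03 + 1/λ = 79.03 + 41.6939 = 120.724 seconds.

120.7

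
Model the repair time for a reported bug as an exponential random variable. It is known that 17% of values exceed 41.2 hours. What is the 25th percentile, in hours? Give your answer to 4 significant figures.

e^(−λ·41.2) = 0.17 ⇒ λ = −ln(0.17)/41.2 = 0.0430087.
25th percentile: 1 − e^(−λt) = 0.25, t = −ln(0.75)/λ = 6.68893 hours.

6.689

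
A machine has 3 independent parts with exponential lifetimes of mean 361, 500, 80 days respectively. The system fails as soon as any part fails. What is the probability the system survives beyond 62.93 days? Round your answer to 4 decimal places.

0.3373

The first failure time is exponential with rate Σλ_i = 1/361 + 1/500 + 1/80 = 0.0172701 per day.
P(min > 62.93) = e^(−0.0172701·62.93) = e^(−1.0868) ≈ 0.3373.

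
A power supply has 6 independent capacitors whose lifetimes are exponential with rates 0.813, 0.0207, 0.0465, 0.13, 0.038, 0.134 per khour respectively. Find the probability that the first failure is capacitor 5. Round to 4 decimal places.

The time to first failure is exponential with rate Σλ = 0.813 + 0.0207 + 0.0465 + 0.13 + 0.038 + 0.134 = 1.1822.
P(capacitor 5 first) = λ_5/Σλ = 0.038/1.1822 ≈ 0.0321.

0.0321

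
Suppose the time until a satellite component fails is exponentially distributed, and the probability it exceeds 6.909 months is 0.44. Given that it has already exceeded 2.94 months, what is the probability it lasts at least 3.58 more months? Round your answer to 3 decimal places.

0.654

From e^(−λ·6.909) = 0.44, λ = −ln(0.44)/6.909 = 0.118828.
Memoryless: P(X > 2.94+3.58 | X > 2.94) = P(X > 3.58) = e^(−0.118828·3.58) ≈ 0.654.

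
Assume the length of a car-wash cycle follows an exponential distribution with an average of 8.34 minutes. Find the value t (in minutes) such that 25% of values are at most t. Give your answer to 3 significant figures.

The rate is λ = 1/8.34 = 0.119904 per minute.
Set 1 − e^(−λt) = 0.25, so t = −ln(0.75)/λ = 0.28768/0.119904 ≈ 2.39927 minutes.

2.40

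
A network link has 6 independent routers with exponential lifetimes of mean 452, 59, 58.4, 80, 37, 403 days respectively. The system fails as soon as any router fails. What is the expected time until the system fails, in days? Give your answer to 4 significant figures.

12.77

The first failure time is exponential with rate Σλ_i = 1/452 + 1/59 + 1/58.4 + 1/80 + 1/37 + 1/403 = 0.0782932 per day.
E[min] = 1/Σλ = 1/0.0782932 = 12.7725 days.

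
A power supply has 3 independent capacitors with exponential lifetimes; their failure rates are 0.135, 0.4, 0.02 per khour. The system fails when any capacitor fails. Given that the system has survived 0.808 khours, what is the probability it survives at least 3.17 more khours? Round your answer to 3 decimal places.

Time to first failure ~ Exp(Σλ) with Σλ = 0.555.
By memorylessness, P(T > 0.808+3.17 | T > 0.808) = P(T > 3.17) = e^(−0.555·3.17) ≈ 0.172.

0.172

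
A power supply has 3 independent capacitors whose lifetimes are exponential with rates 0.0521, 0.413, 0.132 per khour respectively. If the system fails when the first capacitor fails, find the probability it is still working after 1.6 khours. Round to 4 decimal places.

The time to first failure is exponential with rate Σλ = 0.0521 + 0.413 + 0.132 = 0.5971.
P(min > 1.6) = e^(−0.5971·1.6) = e^(−0.95536) ≈ 0.3847.

0.3847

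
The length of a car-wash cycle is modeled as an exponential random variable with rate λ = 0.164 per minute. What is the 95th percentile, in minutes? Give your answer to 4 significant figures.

Set 1 − e^(−λt) = 0.95, so t = −ln(0.05)/λ = 2.9957/0.164 ≈ 18.2667 minutes.

18.27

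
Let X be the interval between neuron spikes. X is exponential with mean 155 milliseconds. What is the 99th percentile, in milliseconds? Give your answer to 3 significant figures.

The rate is λ = 1/155 = 0.00645161 per millisecond.
Set 1 − e^(−λt) = 0.99, so t = −ln(0.01)/λ = 4.6052/0.00645161 ≈ 713.801 milliseconds.

714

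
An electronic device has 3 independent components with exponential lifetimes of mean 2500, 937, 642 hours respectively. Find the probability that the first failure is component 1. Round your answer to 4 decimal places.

0.1322

Rates: λ_i = 1/mean_i → 0.0004, 0.00106724, 0.00155763; Σλ = 0.00302487.
P(component 1 first) = λ_1/Σλ = 0.0004/0.00302487 ≈ 0.1322.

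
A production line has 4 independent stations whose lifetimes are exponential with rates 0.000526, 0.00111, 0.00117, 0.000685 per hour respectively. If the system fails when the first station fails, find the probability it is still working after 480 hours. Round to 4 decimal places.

0.1872

The time to first failure is exponential with rate Σλ = 0.000526 + 0.00111 + 0.00117 + 0.000685 = 0.003491.
P(min > 480) = e^(−0.003491·480) = e^(−1.6757) ≈ 0.1872.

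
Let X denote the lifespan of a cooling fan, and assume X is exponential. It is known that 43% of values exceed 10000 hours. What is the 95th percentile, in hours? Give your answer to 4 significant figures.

35500

e^(−λ·10000) = 0.43 ⇒ λ = −ln(0.43)/10000 = 0.000084397.
95th percentile: 1 − e^(−λt) = 0.95, t = −ln(0.05)/λ = 35495.7 hours.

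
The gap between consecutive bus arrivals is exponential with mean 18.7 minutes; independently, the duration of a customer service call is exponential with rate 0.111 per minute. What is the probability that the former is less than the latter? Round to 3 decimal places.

λ_1 = 1/18.7 = 0.0534759, λ_2 = 0.111.
For independent exponentials, P(the former < the latter) = λ_1/(λ_1+λ_2) = 0.0534759/0.164476 ≈ 0.325.

0.325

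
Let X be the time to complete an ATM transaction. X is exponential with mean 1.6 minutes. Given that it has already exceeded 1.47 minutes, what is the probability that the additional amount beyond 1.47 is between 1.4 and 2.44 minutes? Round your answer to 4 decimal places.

0.1992

The rate is λ = 1/1.6 = 0.625 per minute.
Memoryless: the residual past 1.47 is again Exp(λ).
P(1.4 < residual < 2.44) = e^(−λ·1.4) − e^(−λ·2.44) = 0.41686 − 0.21762 ≈ 0.1992.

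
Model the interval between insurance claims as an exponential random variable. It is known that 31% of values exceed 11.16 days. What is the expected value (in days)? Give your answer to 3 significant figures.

e^(−λ·11.16) = 0.31 ⇒ λ = −ln(0.31)/11.16 = 0.104945.
Mean = 1/λ = 9.52883 days.

9.53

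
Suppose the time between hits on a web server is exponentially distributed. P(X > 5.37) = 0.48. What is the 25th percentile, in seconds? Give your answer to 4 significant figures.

e^(−λ·5.37) = 0.48 ⇒ λ = −ln(0.48)/5.37 = 0.13668.
25th percentile: 1 − e^(−λt) = 0.25, t = −ln(0.75)/λ = 2.10479 seconds.

2.105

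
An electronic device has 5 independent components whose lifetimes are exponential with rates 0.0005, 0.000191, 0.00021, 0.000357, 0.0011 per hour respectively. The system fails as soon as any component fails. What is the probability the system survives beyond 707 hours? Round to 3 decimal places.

0.189

The time to first failure is exponential with rate Σλ = 0.0005 + 0.000191 + 0.00021 + 0.000357 + 0.0011 = 0.002358.
P(min > 707) = e^(−0.002358·707) = e^(−1.6671) ≈ 0.189.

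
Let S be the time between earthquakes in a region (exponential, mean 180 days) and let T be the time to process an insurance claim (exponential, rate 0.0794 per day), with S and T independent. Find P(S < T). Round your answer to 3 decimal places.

λ_1 = 1/180 = 0.00555556, λ_2 = 0.0794.
For independent exponentials, P(S < T) = λ_1/(λ_1+λ_2) = 0.00555556/0.0849556 ≈ 0.065.

0.065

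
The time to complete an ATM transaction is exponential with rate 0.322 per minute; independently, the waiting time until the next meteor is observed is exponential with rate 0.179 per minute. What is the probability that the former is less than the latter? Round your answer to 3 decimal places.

λ_1 = 0.322, λ_2 = 0.179.
For independent exponentials, P(the former < the latter) = λ_1/(λ_1+λ_2) = 0.322/0.501 ≈ 0.643.

0.643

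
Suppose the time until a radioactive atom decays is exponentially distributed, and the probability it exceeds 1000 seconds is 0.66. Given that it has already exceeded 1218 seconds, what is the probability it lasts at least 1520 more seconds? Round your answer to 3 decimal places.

0.532

From e^(−λ·1000) = 0.66, λ = −ln(0.66)/1000 = 0.000415515.
Memoryless: P(X > 1218+1520 | X > 1218) = P(X > 1520) = e^(−0.000415515·1520) ≈ 0.532.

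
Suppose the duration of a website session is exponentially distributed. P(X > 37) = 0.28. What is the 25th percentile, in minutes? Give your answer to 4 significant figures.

8.362

e^(−λ·37) = 0.28 ⇒ λ = −ln(0.28)/37 = 0.0344045.
25th percentile: 1 − e^(−λt) = 0.25, t = −ln(0.75)/λ = 8.36176 minutes.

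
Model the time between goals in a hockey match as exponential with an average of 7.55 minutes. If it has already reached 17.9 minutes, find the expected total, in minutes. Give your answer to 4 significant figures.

25.45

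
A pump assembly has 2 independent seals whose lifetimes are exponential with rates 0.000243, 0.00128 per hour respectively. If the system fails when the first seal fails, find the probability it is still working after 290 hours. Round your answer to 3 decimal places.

0.643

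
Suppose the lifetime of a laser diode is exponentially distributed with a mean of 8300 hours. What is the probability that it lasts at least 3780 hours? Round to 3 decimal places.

0.634

The rate is λ = 1/8300 = 0.000120482 per hour.
P(X > 3780) = e^(−λ·3780) = e^(−0.45542) ≈ 0.634.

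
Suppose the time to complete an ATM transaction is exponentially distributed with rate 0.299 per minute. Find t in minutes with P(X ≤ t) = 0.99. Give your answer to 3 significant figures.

Set 1 − e^(−λt) = 0.99, so t = −ln(0.01)/λ = 4.6052/0.299 ≈ 15.4019 minutes.

15.4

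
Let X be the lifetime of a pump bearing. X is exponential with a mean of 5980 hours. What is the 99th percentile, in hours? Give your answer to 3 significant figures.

The rate is λ = 1/5980 = 0.000167224 per hour.
Set 1 − e^(−λt) = 0.99, so t = −ln(0.01)/λ = 4.6052/0.000167224 ≈ 27538.9 hours.

27500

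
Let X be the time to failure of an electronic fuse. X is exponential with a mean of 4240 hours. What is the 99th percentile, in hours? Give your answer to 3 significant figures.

19500

The rate is λ = 1/4240 = 0.000235849 per hour.
Set 1 − e^(−λt) = 0.99, so t = −ln(0.01)/λ = 4.6052/0.000235849 ≈ 19525.9 hours.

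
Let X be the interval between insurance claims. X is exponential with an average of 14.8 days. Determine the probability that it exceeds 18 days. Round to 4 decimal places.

0.2963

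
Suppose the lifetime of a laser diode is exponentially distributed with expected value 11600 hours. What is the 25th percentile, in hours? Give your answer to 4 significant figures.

The rate is λ = 1/11600 = 0.0000862069 per hour.
Set 1 − e^(−λt) = 0.25, so t = −ln(0.75)/λ = 0.28768/0.0000862069 ≈ 3337.11 hours.

3337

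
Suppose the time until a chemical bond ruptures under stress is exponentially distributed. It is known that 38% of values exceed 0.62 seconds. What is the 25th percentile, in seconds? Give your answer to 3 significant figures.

e^(−λ·0.62) = 0.38 ⇒ λ = −ln(0.38)/0.62 = 1.56062.
25th percentile: 1 − e^(−λt) = 0.25, t = −ln(0.75)/λ = 0.184338 seconds.

0.184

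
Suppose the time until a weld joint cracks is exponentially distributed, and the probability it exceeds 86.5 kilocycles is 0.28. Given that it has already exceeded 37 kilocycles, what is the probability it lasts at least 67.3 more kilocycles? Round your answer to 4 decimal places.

0.3714

From e^(−λ·86.5) = 0.28, λ = −ln(0.28)/86.5 = 0.0147164.
Memoryless: P(X > 37+67.3 | X > 37) = P(X > 67.3) = e^(−0.0147164·67.3) ≈ 0.3714.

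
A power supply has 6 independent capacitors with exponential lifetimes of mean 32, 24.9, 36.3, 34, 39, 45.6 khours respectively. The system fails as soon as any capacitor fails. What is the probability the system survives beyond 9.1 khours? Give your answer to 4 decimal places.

The first failure time is exponential with rate Σλ_i = 1/32 + 1/24.9 + 1/36.3 + 1/34 + 1/39 + 1/45.6 = 0.175941 per khour.
P(min > 9.1) = e^(−0.175941·9.1) = e^(−1.6011) ≈ 0.2017.

0.2017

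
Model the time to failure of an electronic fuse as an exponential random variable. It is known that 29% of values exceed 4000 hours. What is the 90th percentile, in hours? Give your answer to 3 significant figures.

7440

e^(−λ·4000) = 0.29 ⇒ λ = −ln(0.29)/4000 = 0.000309469.
90th percentile: 1 − e^(−λt) = 0.9, t = −ln(0.1)/λ = 7440.45 hours.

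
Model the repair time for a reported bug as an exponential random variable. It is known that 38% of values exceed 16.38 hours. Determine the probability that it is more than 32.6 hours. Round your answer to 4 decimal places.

0.1458

e^(−λ·16.38) = 0.38 ⇒ λ = −ln(0.38)/16.38 = 0.0590711.
P(X > 32.6) = e^(−0.0590711·32.6) = e^(−1.9257) ≈ 0.1458.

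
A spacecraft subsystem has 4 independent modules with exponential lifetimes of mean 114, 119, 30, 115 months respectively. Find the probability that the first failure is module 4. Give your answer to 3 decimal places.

0.147

Rates: λ_i = 1/mean_i → 0.00877193, 0.00840336, 0.0333333, 0.00869565; Σλ = 0.0592043.
P(module 4 first) = λ_4/Σλ = 0.00869565/0.0592043 ≈ 0.147.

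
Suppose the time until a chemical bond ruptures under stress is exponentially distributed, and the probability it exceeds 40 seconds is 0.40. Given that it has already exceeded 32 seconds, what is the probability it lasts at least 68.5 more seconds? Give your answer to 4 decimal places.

From e^(−λ·40) = 0.40, λ = −ln(0.40)/40 = 0.0229073.
Memoryless: P(X > 32+68.5 | X > 32) = P(X > 68.5) = e^(−0.0229073·68.5) ≈ 0.2082.

0.2082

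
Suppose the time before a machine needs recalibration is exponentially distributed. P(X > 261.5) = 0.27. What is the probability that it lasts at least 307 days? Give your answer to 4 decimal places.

0.2150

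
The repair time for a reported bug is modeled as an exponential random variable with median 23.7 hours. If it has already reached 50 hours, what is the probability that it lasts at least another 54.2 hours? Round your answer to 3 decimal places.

For an exponential, median = ln(2)/λ, so λ = ln 2 / 23.7 = 0.0292467 per hour.
The exponential is memoryless, so the remaining time is again Exp(λ): the condition X > 50 is irrelevant.
P(X > 54.2) = e^(−1.5852) ≈ 0.205.

0.205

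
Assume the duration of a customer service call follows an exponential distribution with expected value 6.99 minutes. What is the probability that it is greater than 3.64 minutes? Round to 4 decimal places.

0.5941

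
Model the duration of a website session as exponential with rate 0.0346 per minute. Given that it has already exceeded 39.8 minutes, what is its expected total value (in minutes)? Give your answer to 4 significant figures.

68.70

By memorylessness, E[X | X > 39.8] = 39.8 + 1/λ = 39.8 + 28.9017 = 68.7017 minutes.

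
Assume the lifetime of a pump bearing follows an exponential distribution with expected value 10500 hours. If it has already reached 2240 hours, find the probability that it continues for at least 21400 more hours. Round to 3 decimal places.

0.130

The rate is λ = 1/10500 = 0.0000952381 per hour.
P(X > s+t | X > s) = e^(−λ(s+t))/e^(−λs) = e^(−λt), independent of s = 2240.
P(X > 21400) = e^(−2.0381) ≈ 0.130.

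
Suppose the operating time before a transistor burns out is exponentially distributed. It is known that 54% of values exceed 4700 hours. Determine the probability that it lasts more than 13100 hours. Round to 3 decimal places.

0.180

e^(−λ·4700) = 0.54 ⇒ λ = −ln(0.54)/4700 = 0.000131103.
P(X > 13100) = e^(−0.000131103·13100) = e^(−1.7175) ≈ 0.180.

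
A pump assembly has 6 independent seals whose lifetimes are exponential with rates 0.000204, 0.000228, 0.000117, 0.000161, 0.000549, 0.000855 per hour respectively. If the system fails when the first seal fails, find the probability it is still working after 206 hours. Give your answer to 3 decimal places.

0.647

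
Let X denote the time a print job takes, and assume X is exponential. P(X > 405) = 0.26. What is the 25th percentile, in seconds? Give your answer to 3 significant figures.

e^(−λ·405) = 0.26 ⇒ λ = −ln(0.26)/405 = 0.00332611.
25th percentile: 1 − e^(−λt) = 0.25, t = −ln(0.75)/λ = 86.4921 seconds.

86.5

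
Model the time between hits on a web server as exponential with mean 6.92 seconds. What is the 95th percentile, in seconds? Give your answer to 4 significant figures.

20.73

The rate is λ = 1/6.92 = 0.144509 per second.
Set 1 − e^(−λt) = 0.95, so t = −ln(0.05)/λ = 2.9957/0.144509 ≈ 20.7305 seconds.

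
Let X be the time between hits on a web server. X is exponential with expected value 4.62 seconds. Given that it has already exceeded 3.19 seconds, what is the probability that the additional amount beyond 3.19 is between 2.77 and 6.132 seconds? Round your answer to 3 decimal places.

0.284

The rate is λ = 1/4.62 = 0.21645 per second.
Memoryless: the residual past 3.19 is again Exp(λ).
P(2.77 < residual < 6.132) = e^(−λ·2.77) − e^(−λ·6.132) = 0.54905 − 0.26520 ≈ 0.284.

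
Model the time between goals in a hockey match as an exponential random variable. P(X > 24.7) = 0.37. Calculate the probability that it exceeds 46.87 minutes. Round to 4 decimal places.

0.1516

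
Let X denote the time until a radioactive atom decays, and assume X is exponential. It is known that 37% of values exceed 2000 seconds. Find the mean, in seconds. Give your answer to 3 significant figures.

2010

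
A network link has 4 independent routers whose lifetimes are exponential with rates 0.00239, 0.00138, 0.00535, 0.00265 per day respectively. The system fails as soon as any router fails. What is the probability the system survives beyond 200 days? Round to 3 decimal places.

0.095

The time to first failure is exponential with rate Σλ = 0.00239 + 0.00138 + 0.00535 + 0.00265 = 0.01177.
P(min > 200) = e^(−0.01177·200) = e^(−2.354) ≈ 0.095.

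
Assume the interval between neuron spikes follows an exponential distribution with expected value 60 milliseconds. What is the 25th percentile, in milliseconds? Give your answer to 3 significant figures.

17.3

The rate is λ = 1/60 = 0.0166667 per millisecond.
Set 1 − e^(−λt) = 0.25, so t = −ln(0.75)/λ = 0.28768/0.0166667 ≈ 17.2609 milliseconds.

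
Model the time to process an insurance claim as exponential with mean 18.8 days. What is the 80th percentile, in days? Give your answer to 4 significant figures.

The rate is λ = 1/18.8 = 0.0531915 per day.
Set 1 − e^(−λt) = 0.8, so t = −ln(0.2)/λ = 1.6094/0.0531915 ≈ 30.2574 days.

30.26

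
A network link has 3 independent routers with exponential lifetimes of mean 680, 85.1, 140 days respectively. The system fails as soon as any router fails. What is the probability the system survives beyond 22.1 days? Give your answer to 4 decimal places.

The first failure time is exponential with rate Σλ_i = 1/680 + 1/85.1 + 1/140 = 0.0203643 per day.
P(min > 22.1) = e^(−0.0203643·22.1) = e^(−0.45005) ≈ 0.6376.

0.6376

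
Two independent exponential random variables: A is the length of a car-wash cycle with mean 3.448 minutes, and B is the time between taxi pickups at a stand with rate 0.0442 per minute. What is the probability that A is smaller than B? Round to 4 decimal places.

λ_1 = 1/3.448 = 0.290023, λ_2 = 0.0442.
For independent exponentials, P(A < B) = λ_1/(λ_1+λ_2) = 0.290023/0.334223 ≈ 0.8678.

0.8678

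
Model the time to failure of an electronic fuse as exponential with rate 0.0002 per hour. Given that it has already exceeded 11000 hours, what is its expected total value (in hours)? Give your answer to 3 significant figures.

16000

By memorylessness, E[X | X > 11000] = 11000 + 1/λ = 11000 + 5000 = 16000 hours.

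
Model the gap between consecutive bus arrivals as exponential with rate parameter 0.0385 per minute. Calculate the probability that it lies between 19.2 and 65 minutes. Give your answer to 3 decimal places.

0.396

P(19.2 < X < 65) = e^(−λ·19.2) − e^(−λ·65) = 0.47750 − 0.08188 ≈ 0.396.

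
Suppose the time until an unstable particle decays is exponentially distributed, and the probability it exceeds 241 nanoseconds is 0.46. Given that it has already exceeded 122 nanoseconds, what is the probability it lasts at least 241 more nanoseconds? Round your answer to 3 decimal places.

From e^(−λ·241) = 0.46, λ = −ln(0.46)/241 = 0.00322211.
Memoryless: P(X > 122+241 | X > 122) = P(X > 241) = e^(−0.00322211·241) ≈ 0.460.

0.460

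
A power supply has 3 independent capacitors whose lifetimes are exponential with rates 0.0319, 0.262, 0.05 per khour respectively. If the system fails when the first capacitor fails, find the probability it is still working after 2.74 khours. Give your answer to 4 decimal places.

The time to first failure is exponential with rate Σλ = 0.0319 + 0.262 + 0.05 = 0.3439.
P(min > 2.74) = e^(−0.3439·2.74) = e^(−0.94229) ≈ 0.3897.

0.3897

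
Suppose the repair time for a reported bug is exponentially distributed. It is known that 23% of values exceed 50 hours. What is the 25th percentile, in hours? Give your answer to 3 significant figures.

9.79

e^(−λ·50) = 0.23 ⇒ λ = −ln(0.23)/50 = 0.0293935.
25th percentile: 1 − e^(−λt) = 0.25, t = −ln(0.75)/λ = 9.78726 hours.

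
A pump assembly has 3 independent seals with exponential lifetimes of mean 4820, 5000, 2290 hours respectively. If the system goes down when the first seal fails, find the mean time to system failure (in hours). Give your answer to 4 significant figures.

The first failure time is exponential with rate Σλ_i = 1/4820 + 1/5000 + 1/2290 = 0.00084415 per hour.
E[min] = 1/Σλ = 1/0.00084415 = 1184.62 hours.

1185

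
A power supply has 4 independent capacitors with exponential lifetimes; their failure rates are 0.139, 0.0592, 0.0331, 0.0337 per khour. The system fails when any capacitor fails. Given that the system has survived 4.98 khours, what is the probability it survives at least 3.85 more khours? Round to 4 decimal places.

Time to first failure ~ Exp(Σλ) with Σλ = 0.265.
By memorylessness, P(T > 4.98+3.85 | T > 4.98) = P(T > 3.85) = e^(−0.265·3.85) ≈ 0.3605.

0.3605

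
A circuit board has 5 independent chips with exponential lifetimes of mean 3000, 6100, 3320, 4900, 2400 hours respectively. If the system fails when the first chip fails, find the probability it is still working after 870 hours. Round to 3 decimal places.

The first failure time is exponential with rate Σλ_i = 1/3000 + 1/6100 + 1/3320 + 1/4900 + 1/2400 = 0.00141922 per hour.
P(min > 870) = e^(−0.00141922·870) = e^(−1.2347) ≈ 0.291.

0.291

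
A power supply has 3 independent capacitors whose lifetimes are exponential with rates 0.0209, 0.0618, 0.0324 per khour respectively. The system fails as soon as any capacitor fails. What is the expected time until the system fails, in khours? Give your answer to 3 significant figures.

The time to first failure is exponential with rate Σλ = 0.0209 + 0.0618 + 0.0324 = 0.1151.
E[min] = 1/Σλ = 1/0.1151 = 8.6881 khours.

8.69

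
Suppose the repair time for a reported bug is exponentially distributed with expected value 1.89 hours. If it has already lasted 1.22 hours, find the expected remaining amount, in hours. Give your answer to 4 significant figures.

1.890

The rate is λ = 1/1.89 = 0.529101 per hour.
By memorylessness, the remaining amount past any threshold is again Exp(λ) with mean 1/λ = 1.89 hours.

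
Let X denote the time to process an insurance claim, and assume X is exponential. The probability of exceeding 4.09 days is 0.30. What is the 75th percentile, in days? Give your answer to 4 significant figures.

e^(−λ·4.09) = 0.30 ⇒ λ = −ln(0.30)/4.09 = 0.29437.
75th percentile: 1 − e^(−λt) = 0.75, t = −ln(0.25)/λ = 4.70936 days.

4.709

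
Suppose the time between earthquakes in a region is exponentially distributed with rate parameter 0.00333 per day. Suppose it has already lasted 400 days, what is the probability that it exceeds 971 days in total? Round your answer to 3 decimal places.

The exponential is memoryless, so the remaining time is again Exp(λ): the condition X > 400 is irrelevant.
P(X > 571) = e^(−1.9014) ≈ 0.149.

0.149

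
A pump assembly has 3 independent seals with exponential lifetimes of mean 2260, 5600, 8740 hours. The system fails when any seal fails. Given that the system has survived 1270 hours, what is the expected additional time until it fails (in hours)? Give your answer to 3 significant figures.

1360

First-failure rate Σλ = 1/2260 + 1/5600 + 1/8740 = 0.000735466.
By memorylessness the expected residual is 1/Σλ = 1359.68 hours, regardless of the 1270 already elapsed.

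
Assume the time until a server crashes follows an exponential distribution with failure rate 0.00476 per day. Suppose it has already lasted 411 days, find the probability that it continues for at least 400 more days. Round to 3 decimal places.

0.149

P(X > s+t | X > s) = e^(−λ(s+t))/e^(−λs) = e^(−λt), independent of s = 411.
P(X > 400) = e^(−1.904) ≈ 0.149.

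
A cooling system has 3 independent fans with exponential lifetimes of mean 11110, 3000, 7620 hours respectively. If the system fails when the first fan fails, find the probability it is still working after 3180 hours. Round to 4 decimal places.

0.1714

The first failure time is exponential with rate Σλ_i = 1/11110 + 1/3000 + 1/7620 = 0.000554576 per hour.
P(min > 3180) = e^(−0.000554576·3180) = e^(−1.7636) ≈ 0.1714.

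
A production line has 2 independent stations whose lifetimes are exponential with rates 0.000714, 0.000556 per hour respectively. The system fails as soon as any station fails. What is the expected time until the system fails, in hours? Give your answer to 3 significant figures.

The time to first failure is exponential with rate Σλ = 0.000714 + 0.000556 = 0.00127.
E[min] = 1/Σλ = 1/0.00127 = 787.402 hours.

787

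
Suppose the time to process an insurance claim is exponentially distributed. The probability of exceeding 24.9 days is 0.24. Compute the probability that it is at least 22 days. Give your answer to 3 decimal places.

0.283

e^(−λ·24.9) = 0.24 ⇒ λ = −ln(0.24)/24.9 = 0.0573139.
P(X > 22) = e^(−0.0573139·22) = e^(−1.2609) ≈ 0.283.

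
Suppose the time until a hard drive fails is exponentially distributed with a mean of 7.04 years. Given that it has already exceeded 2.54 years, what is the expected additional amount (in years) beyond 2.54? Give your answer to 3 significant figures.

7.04

The rate is λ = 1/7.04 = 0.142045 per year.
By memorylessness, the remaining amount past any threshold is again Exp(λ) with mean 1/λ = 7.04 years.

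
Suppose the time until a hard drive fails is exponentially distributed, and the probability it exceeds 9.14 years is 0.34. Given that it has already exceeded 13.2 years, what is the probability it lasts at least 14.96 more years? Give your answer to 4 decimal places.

From e^(−λ·9.14) = 0.34, λ = −ln(0.34)/9.14 = 0.118032.
Memoryless: P(X > 13.2+14.96 | X > 13.2) = P(X > 14.96) = e^(−0.118032·14.96) ≈ 0.1711.

0.1711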